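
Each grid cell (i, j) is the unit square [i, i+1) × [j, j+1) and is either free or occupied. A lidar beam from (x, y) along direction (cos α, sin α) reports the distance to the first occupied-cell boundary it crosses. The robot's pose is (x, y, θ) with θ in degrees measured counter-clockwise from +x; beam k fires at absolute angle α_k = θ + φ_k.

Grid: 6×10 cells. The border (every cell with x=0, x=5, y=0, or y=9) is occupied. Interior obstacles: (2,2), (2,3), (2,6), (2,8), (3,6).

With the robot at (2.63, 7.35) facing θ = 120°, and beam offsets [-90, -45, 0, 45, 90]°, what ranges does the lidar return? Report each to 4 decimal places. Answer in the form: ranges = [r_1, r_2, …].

beam 1: φ=-90°, α=30°
  cosα=0.8660 sinα=0.5000 | (2,7) | tMaxX 0.4272 tMaxY 1.3000 | tΔX 1.1547 tΔY 2.0000
    t=0.4272 [x] (3,7)
    t=1.3000 [y] (3,8)
    t=1.5819 [x] (4,8)
    t=2.7366 [x] (5,8) — stop
  → r_1 = 2.7366
beam 2: φ=-45°, α=75°
  cosα=0.2588 sinα=0.9659 | (2,7) | tMaxX 1.4296 tMaxY 0.6729 | tΔX 3.8637 tΔY 1.0353
    t=0.6729 [y] (2,8) — stop
  → r_2 = 0.6729
beam 3: φ=0°, α=120°
  cosα=-0.5000 sinα=0.8660 | (2,7) | tMaxX 1.2600 tMaxY 0.7506 | tΔX 2.0000 tΔY 1.1547
    t=0.7506 [y] (2,8) — stop
  → r_3 = 0.7506
beam 4: φ=45°, α=165°
  cosα=-0.9659 sinα=0.2588 | (2,7) | tMaxX 0.6522 tMaxY 2.5114 | tΔX 1.0353 tΔY 3.8637
    t=0.6522 [x] (1,7)
    t=1.6875 [x] (0,7) — stop
  → r_4 = 1.6875
beam 5: φ=90°, α=210°
  cosα=-0.8660 sinα=-0.5000 | (2,7) | tMaxX 0.7275 tMaxY 0.7000 | tΔX 1.1547 tΔY 2.0000
    t=0.7000 [y] (2,6) — stop
  → r_5 = 0.7000

ranges = [2.7366, 0.6729, 0.7506, 1.6875, 0.7000]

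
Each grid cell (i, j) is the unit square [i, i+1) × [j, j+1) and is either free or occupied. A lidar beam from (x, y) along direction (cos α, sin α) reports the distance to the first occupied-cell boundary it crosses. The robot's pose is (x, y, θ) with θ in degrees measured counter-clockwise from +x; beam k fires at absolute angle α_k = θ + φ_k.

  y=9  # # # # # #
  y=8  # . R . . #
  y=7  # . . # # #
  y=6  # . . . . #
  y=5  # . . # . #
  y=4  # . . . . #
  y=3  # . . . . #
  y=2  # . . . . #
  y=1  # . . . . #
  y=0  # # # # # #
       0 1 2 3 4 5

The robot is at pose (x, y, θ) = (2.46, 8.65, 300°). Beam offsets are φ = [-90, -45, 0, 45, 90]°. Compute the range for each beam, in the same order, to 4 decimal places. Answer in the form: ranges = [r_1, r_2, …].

ranges = [1.6859, 5.6410, 1.0800, 2.5114, 0.7000]

beam 1: φ=-90°, α=210°
  dir = (cos 210°, sin 210°) = (-0.8660, -0.5000); from cell (2,8)
  next x-line at t=0.5312, next y-line at t=1.3000; Δt_x=1.1547, Δt_y=2.0000
    x: enter (1,8) at t=0.5312
    y: enter (1,7) at t=1.3000
    x: enter (0,7) at t=1.6859 ← occupied
  → r_1 = 1.6859
beam 2: φ=-45°, α=255°
  dir = (cos 255°, sin 255°) = (-0.2588, -0.9659); from cell (2,8)
  next x-line at t=1.7773, next y-line at t=0.6729; Δt_x=3.8637, Δt_y=1.0353
    y: enter (2,7) at t=0.6729
    y: enter (2,6) at t=1.7082
    x: enter (1,6) at t=1.7773
    y: enter (1,5) at t=2.7435
    y: enter (1,4) at t=3.7788
    y: enter (1,3) at t=4.8140
    x: enter (0,3) at t=5.6410 ← occupied
  → r_2 = 5.6410
beam 3: φ=0°, α=300°
  dir = (cos 300°, sin 300°) = (0.5000, -0.8660); from cell (2,8)
  next x-line at t=1.0800, next y-line at t=0.7506; Δt_x=2.0000, Δt_y=1.1547
    y: enter (2,7) at t=0.7506
    x: enter (3,7) at t=1.0800 ← occupied
  → r_3 = 1.0800
beam 4: φ=45°, α=345°
  dir = (cos 345°, sin 345°) = (0.9659, -0.2588); from cell (2,8)
  next x-line at t=0.5590, next y-line at t=2.5114; Δt_x=1.0353, Δt_y=3.8637
    x: enter (3,8) at t=0.5590
    x: enter (4,8) at t=1.5943
    y: enter (4,7) at t=2.5114 ← occupied
  → r_4 = 2.5114
beam 5: φ=90°, α=30°
  dir = (cos 30°, sin 30°) = (0.8660, 0.5000); from cell (2,8)
  next x-line at t=0.6235, next y-line at t=0.7000; Δt_x=1.1547, Δt_y=2.0000
    x: enter (3,8) at t=0.6235
    y: enter (3,9) at t=0.7000 ← occupied
  → r_5 = 0.7000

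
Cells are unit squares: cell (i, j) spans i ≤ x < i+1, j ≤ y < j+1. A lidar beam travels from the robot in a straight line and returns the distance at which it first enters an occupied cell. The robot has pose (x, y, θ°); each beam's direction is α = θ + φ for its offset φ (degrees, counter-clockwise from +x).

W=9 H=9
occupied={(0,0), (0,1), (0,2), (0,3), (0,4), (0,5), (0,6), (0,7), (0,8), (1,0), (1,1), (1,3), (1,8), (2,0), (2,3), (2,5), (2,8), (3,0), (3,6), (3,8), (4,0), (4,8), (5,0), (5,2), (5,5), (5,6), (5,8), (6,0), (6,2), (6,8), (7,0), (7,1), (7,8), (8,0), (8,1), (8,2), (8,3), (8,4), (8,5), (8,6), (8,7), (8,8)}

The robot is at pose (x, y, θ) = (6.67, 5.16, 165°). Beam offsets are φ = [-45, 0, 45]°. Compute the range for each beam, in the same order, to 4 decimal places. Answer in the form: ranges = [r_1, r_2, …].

ranges = [1.3400, 0.6936, 4.2378]

beam 1: φ=-45°, α=120°
  d=(-0.5000,0.8660)  start (6,5)  tX=1.3400 tY=0.9699  stride 1/|dx|=2.0000 1/|dy|=1.1547
    cross y-line → (6,6), t=0.9699
    cross x-line → (5,6), t=1.3400 (wall)
  → r_1 = 1.3400
beam 2: φ=0°, α=165°
  d=(-0.9659,0.2588)  start (6,5)  tX=0.6936 tY=3.2455  stride 1/|dx|=1.0353 1/|dy|=3.8637
    cross x-line → (5,5), t=0.6936 (wall)
  → r_2 = 0.6936
beam 3: φ=45°, α=210°
  d=(-0.8660,-0.5000)  start (6,5)  tX=0.7736 tY=0.3200  stride 1/|dx|=1.1547 1/|dy|=2.0000
    cross y-line → (6,4), t=0.3200
    cross x-line → (5,4), t=0.7736
    cross x-line → (4,4), t=1.9283
    cross y-line → (4,3), t=2.3200
    cross x-line → (3,3), t=3.0831
    cross x-line → (2,3), t=4.2378 (wall)
  → r_3 = 4.2378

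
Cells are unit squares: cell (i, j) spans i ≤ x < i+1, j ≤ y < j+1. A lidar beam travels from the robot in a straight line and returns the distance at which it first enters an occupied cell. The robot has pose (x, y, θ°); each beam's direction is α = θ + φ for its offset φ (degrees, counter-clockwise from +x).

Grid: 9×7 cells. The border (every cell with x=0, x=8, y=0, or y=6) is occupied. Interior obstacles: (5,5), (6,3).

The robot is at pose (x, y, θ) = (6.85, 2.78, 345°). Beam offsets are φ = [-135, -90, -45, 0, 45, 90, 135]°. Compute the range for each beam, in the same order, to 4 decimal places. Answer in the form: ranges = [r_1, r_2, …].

beam 1: φ=-135°, α=210°
  direction (-0.8660, -0.5000); cell (6,2); t to first gridline: x 0.9815, y 1.5600 (then +1.1547 / +2.0000)
    (5,2) via x @ 0.9815
    (5,1) via y @ 1.5600
    (4,1) via x @ 2.1362
    (3,1) via x @ 3.2909
    (3,0) via y @ 3.5600  # hit
  → r_1 = 3.5600
beam 2: φ=-90°, α=255°
  direction (-0.2588, -0.9659); cell (6,2); t to first gridline: x 3.2841, y 0.8075 (then +3.8637 / +1.0353)
    (6,1) via y @ 0.8075
    (6,0) via y @ 1.8428  # hit
  → r_2 = 1.8428
beam 3: φ=-45°, α=300°
  direction (0.5000, -0.8660); cell (6,2); t to first gridline: x 0.3000, y 0.9007 (then +2.0000 / +1.1547)
    (7,2) via x @ 0.3000
    (7,1) via y @ 0.9007
    (7,0) via y @ 2.0554  # hit
  → r_3 = 2.0554
beam 4: φ=0°, α=345°
  direction (0.9659, -0.2588); cell (6,2); t to first gridline: x 0.1553, y 3.0137 (then +1.0353 / +3.8637)
    (7,2) via x @ 0.1553
    (8,2) via x @ 1.1906  # hit
  → r_4 = 1.1906
beam 5: φ=45°, α=30°
  direction (0.8660, 0.5000); cell (6,2); t to first gridline: x 0.1732, y 0.4400 (then +1.1547 / +2.0000)
    (7,2) via x @ 0.1732
    (7,3) via y @ 0.4400
    (8,3) via x @ 1.3279  # hit
  → r_5 = 1.3279
beam 6: φ=90°, α=75°
  direction (0.2588, 0.9659); cell (6,2); t to first gridline: x 0.5796, y 0.2278 (then +3.8637 / +1.0353)
    (6,3) via y @ 0.2278  # hit
  → r_6 = 0.2278
beam 7: φ=135°, α=120°
  direction (-0.5000, 0.8660); cell (6,2); t to first gridline: x 1.7000, y 0.2540 (then +2.0000 / +1.1547)
    (6,3) via y @ 0.2540  # hit
  → r_7 = 0.2540

ranges = [3.5600, 1.8428, 2.0554, 1.1906, 1.3279, 0.2278, 0.2540]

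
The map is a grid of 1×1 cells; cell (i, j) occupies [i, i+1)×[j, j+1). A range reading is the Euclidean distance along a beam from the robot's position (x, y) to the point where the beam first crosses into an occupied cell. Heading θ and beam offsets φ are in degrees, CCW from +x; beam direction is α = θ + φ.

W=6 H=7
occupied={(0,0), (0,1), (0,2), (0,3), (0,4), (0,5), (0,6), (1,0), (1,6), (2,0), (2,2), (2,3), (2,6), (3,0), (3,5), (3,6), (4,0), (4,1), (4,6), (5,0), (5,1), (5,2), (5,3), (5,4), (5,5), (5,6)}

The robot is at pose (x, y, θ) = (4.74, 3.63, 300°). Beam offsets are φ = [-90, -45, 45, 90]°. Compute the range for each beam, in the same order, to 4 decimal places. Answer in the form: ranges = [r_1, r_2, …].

beam 1: φ=-90°, α=210°
  dir = (cos 210°, sin 210°) = (-0.8660, -0.5000); from cell (4,3)
  next x-line at t=0.8545, next y-line at t=1.2600; Δt_x=1.1547, Δt_y=2.0000
    x: enter (3,3) at t=0.8545
    y: enter (3,2) at t=1.2600
    x: enter (2,2) at t=2.0092 ← occupied
  → r_1 = 2.0092
beam 2: φ=-45°, α=255°
  dir = (cos 255°, sin 255°) = (-0.2588, -0.9659); from cell (4,3)
  next x-line at t=2.8591, next y-line at t=0.6522; Δt_x=3.8637, Δt_y=1.0353
    y: enter (4,2) at t=0.6522
    y: enter (4,1) at t=1.6875 ← occupied
  → r_2 = 1.6875
beam 3: φ=45°, α=345°
  dir = (cos 345°, sin 345°) = (0.9659, -0.2588); from cell (4,3)
  next x-line at t=0.2692, next y-line at t=2.4341; Δt_x=1.0353, Δt_y=3.8637
    x: enter (5,3) at t=0.2692 ← occupied
  → r_3 = 0.2692
beam 4: φ=90°, α=30°
  dir = (cos 30°, sin 30°) = (0.8660, 0.5000); from cell (4,3)
  next x-line at t=0.3002, next y-line at t=0.7400; Δt_x=1.1547, Δt_y=2.0000
    x: enter (5,3) at t=0.3002 ← occupied
  → r_4 = 0.3002

ranges = [2.0092, 1.6875, 0.2692, 0.3002]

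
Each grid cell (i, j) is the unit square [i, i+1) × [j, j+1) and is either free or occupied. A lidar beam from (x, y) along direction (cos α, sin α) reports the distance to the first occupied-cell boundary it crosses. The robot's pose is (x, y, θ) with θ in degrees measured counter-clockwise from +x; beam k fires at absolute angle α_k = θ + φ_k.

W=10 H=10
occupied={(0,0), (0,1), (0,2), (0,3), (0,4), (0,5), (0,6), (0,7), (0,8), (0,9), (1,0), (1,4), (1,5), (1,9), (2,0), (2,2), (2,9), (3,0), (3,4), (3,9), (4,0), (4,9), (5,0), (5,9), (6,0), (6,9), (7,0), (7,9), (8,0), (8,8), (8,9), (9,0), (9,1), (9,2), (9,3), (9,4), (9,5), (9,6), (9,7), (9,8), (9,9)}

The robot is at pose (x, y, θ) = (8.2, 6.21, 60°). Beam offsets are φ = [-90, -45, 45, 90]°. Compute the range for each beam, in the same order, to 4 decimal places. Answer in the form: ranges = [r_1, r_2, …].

ranges = [0.9238, 0.8282, 2.8884, 5.5800]

beam 1: φ=-90°, α=330°
  d=(0.8660,-0.5000)  start (8,6)  tX=0.9238 tY=0.4200  stride 1/|dx|=1.1547 1/|dy|=2.0000
    cross y-line → (8,5), t=0.4200
    cross x-line → (9,5), t=0.9238 (wall)
  → r_1 = 0.9238
beam 2: φ=-45°, α=15°
  d=(0.9659,0.2588)  start (8,6)  tX=0.8282 tY=3.0523  stride 1/|dx|=1.0353 1/|dy|=3.8637
    cross x-line → (9,6), t=0.8282 (wall)
  → r_2 = 0.8282
beam 3: φ=45°, α=105°
  d=(-0.2588,0.9659)  start (8,6)  tX=0.7727 tY=0.8179  stride 1/|dx|=3.8637 1/|dy|=1.0353
    cross x-line → (7,6), t=0.7727
    cross y-line → (7,7), t=0.8179
    cross y-line → (7,8), t=1.8531
    cross y-line → (7,9), t=2.8884 (wall)
  → r_3 = 2.8884
beam 4: φ=90°, α=150°
  d=(-0.8660,0.5000)  start (8,6)  tX=0.2309 tY=1.5800  stride 1/|dx|=1.1547 1/|dy|=2.0000
    cross x-line → (7,6), t=0.2309
    cross x-line → (6,6), t=1.3856
    cross y-line → (6,7), t=1.5800
    cross x-line → (5,7), t=2.5403
    cross y-line → (5,8), t=3.5800
    cross x-line → (4,8), t=3.6950
    cross x-line → (3,8), t=4.8497
    cross y-line → (3,9), t=5.5800 (wall)
  → r_4 = 5.5800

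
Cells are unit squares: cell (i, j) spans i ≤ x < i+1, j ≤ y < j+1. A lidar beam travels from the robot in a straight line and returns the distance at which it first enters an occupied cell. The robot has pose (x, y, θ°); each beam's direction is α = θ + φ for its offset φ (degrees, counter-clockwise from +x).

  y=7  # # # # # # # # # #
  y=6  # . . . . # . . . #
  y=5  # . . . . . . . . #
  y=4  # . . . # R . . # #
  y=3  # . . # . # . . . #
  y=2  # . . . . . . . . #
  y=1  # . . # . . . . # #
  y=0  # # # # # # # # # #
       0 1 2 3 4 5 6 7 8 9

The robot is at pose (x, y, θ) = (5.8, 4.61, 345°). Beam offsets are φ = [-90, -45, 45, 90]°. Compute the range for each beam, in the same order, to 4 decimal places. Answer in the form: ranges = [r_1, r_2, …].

ranges = [0.6315, 4.1685, 3.6950, 2.4743]

beam 1: φ=-90°, α=255°
  cosα=-0.2588 sinα=-0.9659 | (5,4) | tMaxX 3.0910 tMaxY 0.6315 | tΔX 3.8637 tΔY 1.0353
    t=0.6315 [y] (5,3) — stop
  → r_1 = 0.6315
beam 2: φ=-45°, α=300°
  cosα=0.5000 sinα=-0.8660 | (5,4) | tMaxX 0.4000 tMaxY 0.7044 | tΔX 2.0000 tΔY 1.1547
    t=0.4000 [x] (6,4)
    t=0.7044 [y] (6,3)
    t=1.8591 [y] (6,2)
    t=2.4000 [x] (7,2)
    t=3.0138 [y] (7,1)
    t=4.1685 [y] (7,0) — stop
  → r_2 = 4.1685
beam 3: φ=45°, α=30°
  cosα=0.8660 sinα=0.5000 | (5,4) | tMaxX 0.2309 tMaxY 0.7800 | tΔX 1.1547 tΔY 2.0000
    t=0.2309 [x] (6,4)
    t=0.7800 [y] (6,5)
    t=1.3856 [x] (7,5)
    t=2.5403 [x] (8,5)
    t=2.7800 [y] (8,6)
    t=3.6950 [x] (9,6) — stop
  → r_3 = 3.6950
beam 4: φ=90°, α=75°
  cosα=0.2588 sinα=0.9659 | (5,4) | tMaxX 0.7727 tMaxY 0.4038 | tΔX 3.8637 tΔY 1.0353
    t=0.4038 [y] (5,5)
    t=0.7727 [x] (6,5)
    t=1.4390 [y] (6,6)
    t=2.4743 [y] (6,7) — stop
  → r_4 = 2.4743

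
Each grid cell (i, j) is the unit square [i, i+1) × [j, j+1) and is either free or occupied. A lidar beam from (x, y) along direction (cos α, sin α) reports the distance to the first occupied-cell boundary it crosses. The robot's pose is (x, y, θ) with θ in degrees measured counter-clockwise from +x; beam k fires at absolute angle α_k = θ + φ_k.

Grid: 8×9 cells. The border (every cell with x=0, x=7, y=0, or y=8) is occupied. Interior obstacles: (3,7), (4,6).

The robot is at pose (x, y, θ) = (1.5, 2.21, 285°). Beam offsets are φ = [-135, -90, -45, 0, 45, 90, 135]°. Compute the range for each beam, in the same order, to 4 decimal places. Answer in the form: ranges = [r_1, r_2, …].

ranges = [0.5774, 0.5176, 1.0000, 1.2527, 2.4200, 5.6940, 5.0000]

beam 1: φ=-135°, α=150°
  cosα=-0.8660 sinα=0.5000 | (1,2) | tMaxX 0.5774 tMaxY 1.5800 | tΔX 1.1547 tΔY 2.0000
    t=0.5774 [x] (0,2) — stop
  → r_1 = 0.5774
beam 2: φ=-90°, α=195°
  cosα=-0.9659 sinα=-0.2588 | (1,2) | tMaxX 0.5176 tMaxY 0.8114 | tΔX 1.0353 tΔY 3.8637
    t=0.5176 [x] (0,2) — stop
  → r_2 = 0.5176
beam 3: φ=-45°, α=240°
  cosα=-0.5000 sinα=-0.8660 | (1,2) | tMaxX 1.0000 tMaxY 0.2425 | tΔX 2.0000 tΔY 1.1547
    t=0.2425 [y] (1,1)
    t=1.0000 [x] (0,1) — stop
  → r_3 = 1.0000
beam 4: φ=0°, α=285°
  cosα=0.2588 sinα=-0.9659 | (1,2) | tMaxX 1.9319 tMaxY 0.2174 | tΔX 3.8637 tΔY 1.0353
    t=0.2174 [y] (1,1)
    t=1.2527 [y] (1,0) — stop
  → r_4 = 1.2527
beam 5: φ=45°, α=330°
  cosα=0.8660 sinα=-0.5000 | (1,2) | tMaxX 0.5774 tMaxY 0.4200 | tΔX 1.1547 tΔY 2.0000
    t=0.4200 [y] (1,1)
    t=0.5774 [x] (2,1)
    t=1.7321 [x] (3,1)
    t=2.4200 [y] (3,0) — stop
  → r_5 = 2.4200
beam 6: φ=90°, α=15°
  cosα=0.9659 sinα=0.2588 | (1,2) | tMaxX 0.5176 tMaxY 3.0523 | tΔX 1.0353 tΔY 3.8637
    t=0.5176 [x] (2,2)
    t=1.5529 [x] (3,2)
    t=2.5882 [x] (4,2)
    t=3.0523 [y] (4,3)
    t=3.6235 [x] (5,3)
    t=4.6587 [x] (6,3)
    t=5.6940 [x] (7,3) — stop
  → r_6 = 5.6940
beam 7: φ=135°, α=60°
  cosα=0.5000 sinα=0.8660 | (1,2) | tMaxX 1.0000 tMaxY 0.9122 | tΔX 2.0000 tΔY 1.1547
    t=0.9122 [y] (1,3)
    t=1.0000 [x] (2,3)
    t=2.0669 [y] (2,4)
    t=3.0000 [x] (3,4)
    t=3.2216 [y] (3,5)
    t=4.3763 [y] (3,6)
    t=5.0000 [x] (4,6) — stop
  → r_7 = 5.0000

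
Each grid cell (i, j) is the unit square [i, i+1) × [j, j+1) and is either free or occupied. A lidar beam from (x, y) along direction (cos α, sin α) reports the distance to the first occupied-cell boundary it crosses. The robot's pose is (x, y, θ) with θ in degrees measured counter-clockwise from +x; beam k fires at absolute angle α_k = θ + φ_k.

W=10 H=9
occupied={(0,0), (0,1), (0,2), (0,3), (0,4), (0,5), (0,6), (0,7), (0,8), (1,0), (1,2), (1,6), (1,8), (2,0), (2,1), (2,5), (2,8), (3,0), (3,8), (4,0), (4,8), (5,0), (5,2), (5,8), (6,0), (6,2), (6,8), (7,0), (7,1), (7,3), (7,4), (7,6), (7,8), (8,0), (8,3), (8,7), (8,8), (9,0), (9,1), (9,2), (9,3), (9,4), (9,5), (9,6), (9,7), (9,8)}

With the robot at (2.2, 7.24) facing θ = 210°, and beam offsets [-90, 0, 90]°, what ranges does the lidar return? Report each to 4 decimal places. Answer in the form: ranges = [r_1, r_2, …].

beam 1: φ=-90°, α=120°
  dir = (cos 120°, sin 120°) = (-0.5000, 0.8660); from cell (2,7)
  next x-line at t=0.4000, next y-line at t=0.8776; Δt_x=2.0000, Δt_y=1.1547
    x: enter (1,7) at t=0.4000
    y: enter (1,8) at t=0.8776 ← occupied
  → r_1 = 0.8776
beam 2: φ=0°, α=210°
  dir = (cos 210°, sin 210°) = (-0.8660, -0.5000); from cell (2,7)
  next x-line at t=0.2309, next y-line at t=0.4800; Δt_x=1.1547, Δt_y=2.0000
    x: enter (1,7) at t=0.2309
    y: enter (1,6) at t=0.4800 ← occupied
  → r_2 = 0.4800
beam 3: φ=90°, α=300°
  dir = (cos 300°, sin 300°) = (0.5000, -0.8660); from cell (2,7)
  next x-line at t=1.6000, next y-line at t=0.2771; Δt_x=2.0000, Δt_y=1.1547
    y: enter (2,6) at t=0.2771
    y: enter (2,5) at t=1.4318 ← occupied
  → r_3 = 1.4318

ranges = [0.8776, 0.4800, 1.4318]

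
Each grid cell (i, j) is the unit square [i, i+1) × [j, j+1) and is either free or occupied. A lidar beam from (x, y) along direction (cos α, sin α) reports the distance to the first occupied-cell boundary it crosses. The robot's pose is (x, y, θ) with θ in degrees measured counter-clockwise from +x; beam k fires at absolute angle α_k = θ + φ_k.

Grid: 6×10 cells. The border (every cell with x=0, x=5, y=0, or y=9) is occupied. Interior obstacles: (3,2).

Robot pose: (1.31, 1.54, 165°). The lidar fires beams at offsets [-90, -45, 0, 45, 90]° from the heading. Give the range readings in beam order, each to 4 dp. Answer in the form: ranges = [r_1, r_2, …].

beam 1: φ=-90°, α=75°
  direction (0.2588, 0.9659); cell (1,1); t to first gridline: x 2.6660, y 0.4762 (then +3.8637 / +1.0353)
    (1,2) via y @ 0.4762
    (1,3) via y @ 1.5115
    (1,4) via y @ 2.5468
    (2,4) via x @ 2.6660
    (2,5) via y @ 3.5821
    (2,6) via y @ 4.6173
    (2,7) via y @ 5.6526
    (3,7) via x @ 6.5297
    (3,8) via y @ 6.6879
    (3,9) via y @ 7.7232  # hit
  → r_1 = 7.7232
beam 2: φ=-45°, α=120°
  direction (-0.5000, 0.8660); cell (1,1); t to first gridline: x 0.6200, y 0.5312 (then +2.0000 / +1.1547)
    (1,2) via y @ 0.5312
    (0,2) via x @ 0.6200  # hit
  → r_2 = 0.6200
beam 3: φ=0°, α=165°
  direction (-0.9659, 0.2588); cell (1,1); t to first gridline: x 0.3209, y 1.7773 (then +1.0353 / +3.8637)
    (0,1) via x @ 0.3209  # hit
  → r_3 = 0.3209
beam 4: φ=45°, α=210°
  direction (-0.8660, -0.5000); cell (1,1); t to first gridline: x 0.3580, y 1.0800 (then +1.1547 / +2.0000)
    (0,1) via x @ 0.3580  # hit
  → r_4 = 0.3580
beam 5: φ=90°, α=255°
  direction (-0.2588, -0.9659); cell (1,1); t to first gridline: x 1.1977, y 0.5590 (then +3.8637 / +1.0353)
    (1,0) via y @ 0.5590  # hit
  → r_5 = 0.5590

ranges = [7.7232, 0.6200, 0.3209, 0.3580, 0.5590]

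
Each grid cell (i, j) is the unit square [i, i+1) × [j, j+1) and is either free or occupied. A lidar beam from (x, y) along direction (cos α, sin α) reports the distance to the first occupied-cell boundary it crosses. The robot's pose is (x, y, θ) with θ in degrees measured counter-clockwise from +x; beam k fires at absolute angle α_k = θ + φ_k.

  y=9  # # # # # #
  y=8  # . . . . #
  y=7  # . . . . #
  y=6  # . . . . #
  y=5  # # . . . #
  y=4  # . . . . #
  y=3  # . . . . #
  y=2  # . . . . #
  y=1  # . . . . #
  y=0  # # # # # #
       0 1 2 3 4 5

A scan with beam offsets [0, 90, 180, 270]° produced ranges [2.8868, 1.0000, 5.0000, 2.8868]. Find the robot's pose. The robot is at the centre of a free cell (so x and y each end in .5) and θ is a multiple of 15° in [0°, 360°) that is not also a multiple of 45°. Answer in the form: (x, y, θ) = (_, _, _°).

(x, y, θ) = (2.5, 6.5, 120°)

Enumerate (i+0.5, j+0.5, θ) over the 31 free cells and 16 admissible headings. For each, cast all 4 beams and compare to the given ranges.
  (4.5, 3.5, 300°): beam 1 = 1.0000 ≠ 2.8868 ✗
  (2.5, 4.5, 150°): beam 1 = 1.0000 ≠ 2.8868 ✗
  (4.5, 8.5, 105°): beam 1 = 0.5176 ≠ 2.8868 ✗
  (3.5, 8.5, 75°): beam 1 = 0.5176 ≠ 2.8868 ✗
  (3.5, 1.5, 240°): beam 1 = 0.5774 ≠ 2.8868 ✗
  …
  (2.5, 6.5, 120°): r_1=2.8868, r_2=1.0000, r_3=5.0000, r_4=2.8868 — all match ✓
Unique over the lattice → pose = (2.5, 6.5, 120°).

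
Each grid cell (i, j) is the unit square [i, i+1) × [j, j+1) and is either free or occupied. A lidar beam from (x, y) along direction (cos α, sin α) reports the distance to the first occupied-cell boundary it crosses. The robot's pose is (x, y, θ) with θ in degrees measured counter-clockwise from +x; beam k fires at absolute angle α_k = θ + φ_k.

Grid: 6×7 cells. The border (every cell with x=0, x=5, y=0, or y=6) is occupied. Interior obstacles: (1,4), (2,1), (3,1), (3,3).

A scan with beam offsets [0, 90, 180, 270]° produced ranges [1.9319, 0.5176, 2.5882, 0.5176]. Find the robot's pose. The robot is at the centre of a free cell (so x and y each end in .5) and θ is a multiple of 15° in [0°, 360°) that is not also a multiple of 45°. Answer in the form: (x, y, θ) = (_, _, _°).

(x, y, θ) = (4.5, 3.5, 285°)

The pose lattice has 16·16 = 256 candidates. Test each by forward raycasting.
  (4.5, 5.5, 330°): beam 1 = 0.5774 ≠ 1.9319 ✗
  (4.5, 3.5, 30°): beam 1 = 0.5774 ≠ 1.9319 ✗
  (2.5, 2.5, 165°): beam 1 = 1.5529 ≠ 1.9319 ✗
  (2.5, 5.5, 255°): beam 1 = 4.6587 ≠ 1.9319 ✗
  …
  (4.5, 3.5, 285°): r_1=1.9319, r_2=0.5176, r_3=2.5882, r_4=0.5176 — all match ✓
Unique over the lattice → pose = (4.5, 3.5, 285°).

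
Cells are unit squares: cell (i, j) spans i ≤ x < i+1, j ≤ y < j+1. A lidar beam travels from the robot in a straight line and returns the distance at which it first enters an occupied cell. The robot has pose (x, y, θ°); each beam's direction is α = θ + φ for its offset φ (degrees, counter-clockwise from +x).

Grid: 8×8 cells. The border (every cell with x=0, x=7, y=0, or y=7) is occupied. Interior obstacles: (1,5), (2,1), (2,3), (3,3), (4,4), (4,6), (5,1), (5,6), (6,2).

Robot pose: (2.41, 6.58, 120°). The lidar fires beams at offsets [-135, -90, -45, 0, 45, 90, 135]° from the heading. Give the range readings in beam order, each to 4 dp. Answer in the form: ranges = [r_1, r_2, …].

beam 1: φ=-135°, α=345°
  direction (0.9659, -0.2588); cell (2,6); t to first gridline: x 0.6108, y 2.2409 (then +1.0353 / +3.8637)
    (3,6) via x @ 0.6108
    (4,6) via x @ 1.6461  # hit
  → r_1 = 1.6461
beam 2: φ=-90°, α=30°
  direction (0.8660, 0.5000); cell (2,6); t to first gridline: x 0.6813, y 0.8400 (then +1.1547 / +2.0000)
    (3,6) via x @ 0.6813
    (3,7) via y @ 0.8400  # hit
  → r_2 = 0.8400
beam 3: φ=-45°, α=75°
  direction (0.2588, 0.9659); cell (2,6); t to first gridline: x 2.2796, y 0.4348 (then +3.8637 / +1.0353)
    (2,7) via y @ 0.4348  # hit
  → r_3 = 0.4348
beam 4: φ=0°, α=120°
  direction (-0.5000, 0.8660); cell (2,6); t to first gridline: x 0.8200, y 0.4850 (then +2.0000 / +1.1547)
    (2,7) via y @ 0.4850  # hit
  → r_4 = 0.4850
beam 5: φ=45°, α=165°
  direction (-0.9659, 0.2588); cell (2,6); t to first gridline: x 0.4245, y 1.6228 (then +1.0353 / +3.8637)
    (1,6) via x @ 0.4245
    (0,6) via x @ 1.4597  # hit
  → r_5 = 1.4597
beam 6: φ=90°, α=210°
  direction (-0.8660, -0.5000); cell (2,6); t to first gridline: x 0.4734, y 1.1600 (then +1.1547 / +2.0000)
    (1,6) via x @ 0.4734
    (1,5) via y @ 1.1600  # hit
  → r_6 = 1.1600
beam 7: φ=135°, α=255°
  direction (-0.2588, -0.9659); cell (2,6); t to first gridline: x 1.5841, y 0.6005 (then +3.8637 / +1.0353)
    (2,5) via y @ 0.6005
    (1,5) via x @ 1.5841  # hit
  → r_7 = 1.5841

ranges = [1.6461, 0.8400, 0.4348, 0.4850, 1.4597, 1.1600, 1.5841]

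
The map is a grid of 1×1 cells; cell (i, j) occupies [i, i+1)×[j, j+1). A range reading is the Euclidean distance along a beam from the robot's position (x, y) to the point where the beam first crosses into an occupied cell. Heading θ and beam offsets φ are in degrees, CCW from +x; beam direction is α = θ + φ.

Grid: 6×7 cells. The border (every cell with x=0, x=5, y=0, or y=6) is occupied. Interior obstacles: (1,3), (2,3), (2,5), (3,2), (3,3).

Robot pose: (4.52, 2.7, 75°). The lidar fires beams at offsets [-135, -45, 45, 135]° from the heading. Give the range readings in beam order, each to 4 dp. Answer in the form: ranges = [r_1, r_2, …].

beam 1: φ=-135°, α=300°
  direction (0.5000, -0.8660); cell (4,2); t to first gridline: x 0.9600, y 0.8083 (then +2.0000 / +1.1547)
    (4,1) via y @ 0.8083
    (5,1) via x @ 0.9600  # hit
  → r_1 = 0.9600
beam 2: φ=-45°, α=30°
  direction (0.8660, 0.5000); cell (4,2); t to first gridline: x 0.5543, y 0.6000 (then +1.1547 / +2.0000)
    (5,2) via x @ 0.5543  # hit
  → r_2 = 0.5543
beam 3: φ=45°, α=120°
  direction (-0.5000, 0.8660); cell (4,2); t to first gridline: x 1.0400, y 0.3464 (then +2.0000 / +1.1547)
    (4,3) via y @ 0.3464
    (3,3) via x @ 1.0400  # hit
  → r_3 = 1.0400
beam 4: φ=135°, α=210°
  direction (-0.8660, -0.5000); cell (4,2); t to first gridline: x 0.6004, y 1.4000 (then +1.1547 / +2.0000)
    (3,2) via x @ 0.6004  # hit
  → r_4 = 0.6004

ranges = [0.9600, 0.5543, 1.0400, 0.6004]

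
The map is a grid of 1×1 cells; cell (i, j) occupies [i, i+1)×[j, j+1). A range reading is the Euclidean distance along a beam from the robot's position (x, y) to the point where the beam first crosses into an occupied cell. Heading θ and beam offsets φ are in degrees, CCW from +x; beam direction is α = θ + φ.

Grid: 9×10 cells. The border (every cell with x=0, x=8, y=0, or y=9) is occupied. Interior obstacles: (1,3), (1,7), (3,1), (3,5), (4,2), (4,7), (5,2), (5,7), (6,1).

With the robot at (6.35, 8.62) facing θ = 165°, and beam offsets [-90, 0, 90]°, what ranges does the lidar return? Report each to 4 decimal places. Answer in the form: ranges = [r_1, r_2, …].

beam 1: φ=-90°, α=75°
  cosα=0.2588 sinα=0.9659 | (6,8) | tMaxX 2.5114 tMaxY 0.3934 | tΔX 3.8637 tΔY 1.0353
    t=0.3934 [y] (6,9) — stop
  → r_1 = 0.3934
beam 2: φ=0°, α=165°
  cosα=-0.9659 sinα=0.2588 | (6,8) | tMaxX 0.3623 tMaxY 1.4682 | tΔX 1.0353 tΔY 3.8637
    t=0.3623 [x] (5,8)
    t=1.3976 [x] (4,8)
    t=1.4682 [y] (4,9) — stop
  → r_2 = 1.4682
beam 3: φ=90°, α=255°
  cosα=-0.2588 sinα=-0.9659 | (6,8) | tMaxX 1.3523 tMaxY 0.6419 | tΔX 3.8637 tΔY 1.0353
    t=0.6419 [y] (6,7)
    t=1.3523 [x] (5,7) — stop
  → r_3 = 1.3523

ranges = [0.3934, 1.4682, 1.3523]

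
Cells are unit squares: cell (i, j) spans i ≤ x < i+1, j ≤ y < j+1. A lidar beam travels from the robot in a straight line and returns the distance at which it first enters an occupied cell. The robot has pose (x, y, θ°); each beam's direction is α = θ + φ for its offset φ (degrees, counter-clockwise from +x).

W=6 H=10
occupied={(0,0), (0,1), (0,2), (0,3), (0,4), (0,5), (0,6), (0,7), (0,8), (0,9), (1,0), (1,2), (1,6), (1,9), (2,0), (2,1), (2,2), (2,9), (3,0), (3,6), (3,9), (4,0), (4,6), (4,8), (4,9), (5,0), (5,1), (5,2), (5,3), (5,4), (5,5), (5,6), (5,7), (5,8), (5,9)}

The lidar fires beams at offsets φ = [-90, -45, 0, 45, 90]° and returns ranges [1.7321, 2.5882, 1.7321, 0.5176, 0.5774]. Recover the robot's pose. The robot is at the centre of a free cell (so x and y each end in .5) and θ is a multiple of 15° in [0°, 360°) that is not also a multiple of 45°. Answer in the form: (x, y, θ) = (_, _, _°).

Candidates: 25 free-cell centres × 16 headings = 400 poses. Raycast each; keep the one whose scan matches to 4 dp.
  (4.5, 3.5, 15°): beam 1 = 1.9319 ≠ 1.7321 ✗
  (4.5, 1.5, 30°): beam 1 = 0.5774 ≠ 1.7321 ✗
  (3.5, 5.5, 240°): beam 3 = 2.8868 ≠ 1.7321 ✗
  (3.5, 2.5, 195°): beam 1 = 6.7293 ≠ 1.7321 ✗
  (3.5, 8.5, 75°): beam 1 = 0.5176 ≠ 1.7321 ✗
  …
  (3.5, 7.5, 210°): r_1=1.7321, r_2=2.5882, r_3=1.7321, r_4=0.5176, r_5=0.5774 — all match ✓
Only this pose fits every beam.

(x, y, θ) = (3.5, 7.5, 210°)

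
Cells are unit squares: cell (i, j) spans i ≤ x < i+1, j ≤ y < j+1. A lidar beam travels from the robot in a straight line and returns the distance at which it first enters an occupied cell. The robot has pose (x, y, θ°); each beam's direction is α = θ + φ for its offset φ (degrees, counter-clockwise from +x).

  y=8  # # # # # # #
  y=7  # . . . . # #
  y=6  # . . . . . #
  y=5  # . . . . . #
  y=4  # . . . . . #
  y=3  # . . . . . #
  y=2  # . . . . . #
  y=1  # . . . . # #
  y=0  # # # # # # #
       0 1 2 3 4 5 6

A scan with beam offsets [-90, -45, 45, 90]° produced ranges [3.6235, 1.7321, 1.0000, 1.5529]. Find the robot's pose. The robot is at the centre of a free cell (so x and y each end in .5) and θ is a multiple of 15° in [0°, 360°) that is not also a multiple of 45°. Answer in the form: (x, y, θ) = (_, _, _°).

(x, y, θ) = (4.5, 2.5, 285°)

Enumerate (i+0.5, j+0.5, θ) over the 33 free cells and 16 admissible headings. For each, cast all 4 beams and compare to the given ranges.
  (1.5, 4.5, 150°): beam 1 = 4.0415 ≠ 3.6235 ✗
  (4.5, 3.5, 195°): beam 1 = 4.6587 ≠ 3.6235 ✗
  (2.5, 5.5, 195°): beam 1 = 2.5882 ≠ 3.6235 ✗
  …
  (4.5, 2.5, 285°): r_1=3.6235, r_2=1.7321, r_3=1.0000, r_4=1.5529 — all match ✓
Unique over the lattice → pose = (4.5, 2.5, 285°).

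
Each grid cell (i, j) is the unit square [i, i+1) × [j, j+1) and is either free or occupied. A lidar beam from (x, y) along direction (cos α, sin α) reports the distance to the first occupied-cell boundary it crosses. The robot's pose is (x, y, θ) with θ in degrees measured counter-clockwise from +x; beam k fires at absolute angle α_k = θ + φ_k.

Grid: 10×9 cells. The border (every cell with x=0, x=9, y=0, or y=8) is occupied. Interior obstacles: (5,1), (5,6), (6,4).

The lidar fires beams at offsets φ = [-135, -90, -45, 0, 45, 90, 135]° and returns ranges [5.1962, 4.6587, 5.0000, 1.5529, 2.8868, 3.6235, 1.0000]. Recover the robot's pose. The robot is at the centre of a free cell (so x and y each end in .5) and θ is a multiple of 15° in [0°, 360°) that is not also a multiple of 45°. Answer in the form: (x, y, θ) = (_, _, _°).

(x, y, θ) = (5.5, 3.5, 255°)

Candidates: 53 free-cell centres × 16 headings = 848 poses. Raycast each; keep the one whose scan matches to 4 dp.
  (1.5, 5.5, 330°): beam 1 = 0.5176 ≠ 5.1962 ✗
  (6.5, 6.5, 165°): beam 1 = 2.8868 ≠ 5.1962 ✗
  (6.5, 2.5, 255°): beam 1 = 6.3509 ≠ 5.1962 ✗
  (2.5, 5.5, 60°): beam 1 = 4.6587 ≠ 5.1962 ✗
  …
  (5.5, 3.5, 255°): r_1=5.1962, r_2=4.6587, r_3=5.0000, r_4=1.5529, r_5=2.8868, r_6=3.6235, r_7=1.0000 — all match ✓
No second candidate reproduces the full scan.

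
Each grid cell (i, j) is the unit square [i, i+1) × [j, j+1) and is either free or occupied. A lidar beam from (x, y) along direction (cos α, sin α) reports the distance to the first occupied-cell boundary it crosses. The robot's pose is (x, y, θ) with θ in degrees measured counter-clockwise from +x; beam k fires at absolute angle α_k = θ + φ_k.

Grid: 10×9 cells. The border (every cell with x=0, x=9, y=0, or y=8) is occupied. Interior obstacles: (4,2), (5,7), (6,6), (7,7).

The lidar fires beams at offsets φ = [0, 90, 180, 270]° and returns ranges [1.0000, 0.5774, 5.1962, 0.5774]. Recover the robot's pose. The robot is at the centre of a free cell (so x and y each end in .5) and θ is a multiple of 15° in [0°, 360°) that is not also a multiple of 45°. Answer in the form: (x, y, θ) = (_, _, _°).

(x, y, θ) = (4.5, 1.5, 210°)

The pose lattice has 52·16 = 832 candidates. Test each by forward raycasting.
  (5.5, 6.5, 255°): beam 1 = 3.6235 ≠ 1.0000 ✗
  (3.5, 6.5, 150°): beam 1 = 2.8868 ≠ 1.0000 ✗
  (7.5, 6.5, 60°): beam 1 = 0.5774 ≠ 1.0000 ✗
  (3.5, 7.5, 150°): beam 2 = 5.0000 ≠ 0.5774 ✗
  …
  (4.5, 1.5, 210°): r_1=1.0000, r_2=0.5774, r_3=5.1962, r_4=0.5774 — all match ✓
Only this pose fits every beam.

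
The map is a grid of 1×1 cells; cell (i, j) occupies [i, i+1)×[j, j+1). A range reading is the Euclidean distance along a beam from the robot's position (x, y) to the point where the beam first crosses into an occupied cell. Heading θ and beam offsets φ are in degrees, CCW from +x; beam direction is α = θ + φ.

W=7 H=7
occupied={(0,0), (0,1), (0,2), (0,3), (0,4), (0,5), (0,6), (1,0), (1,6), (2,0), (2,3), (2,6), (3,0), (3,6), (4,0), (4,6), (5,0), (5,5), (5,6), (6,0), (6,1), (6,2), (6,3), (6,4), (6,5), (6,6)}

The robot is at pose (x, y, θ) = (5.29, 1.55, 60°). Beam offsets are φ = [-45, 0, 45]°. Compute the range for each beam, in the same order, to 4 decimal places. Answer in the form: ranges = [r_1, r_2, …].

beam 1: φ=-45°, α=15°
  d=(0.9659,0.2588)  start (5,1)  tX=0.7350 tY=1.7387  stride 1/|dx|=1.0353 1/|dy|=3.8637
    cross x-line → (6,1), t=0.7350 (wall)
  → r_1 = 0.7350
beam 2: φ=0°, α=60°
  d=(0.5000,0.8660)  start (5,1)  tX=1.4200 tY=0.5196  stride 1/|dx|=2.0000 1/|dy|=1.1547
    cross y-line → (5,2), t=0.5196
    cross x-line → (6,2), t=1.4200 (wall)
  → r_2 = 1.4200
beam 3: φ=45°, α=105°
  d=(-0.2588,0.9659)  start (5,1)  tX=1.1205 tY=0.4659  stride 1/|dx|=3.8637 1/|dy|=1.0353
    cross y-line → (5,2), t=0.4659
    cross x-line → (4,2), t=1.1205
    cross y-line → (4,3), t=1.5012
    cross y-line → (4,4), t=2.5364
    cross y-line → (4,5), t=3.5717
    cross y-line → (4,6), t=4.6070 (wall)
  → r_3 = 4.6070

ranges = [0.7350, 1.4200, 4.6070]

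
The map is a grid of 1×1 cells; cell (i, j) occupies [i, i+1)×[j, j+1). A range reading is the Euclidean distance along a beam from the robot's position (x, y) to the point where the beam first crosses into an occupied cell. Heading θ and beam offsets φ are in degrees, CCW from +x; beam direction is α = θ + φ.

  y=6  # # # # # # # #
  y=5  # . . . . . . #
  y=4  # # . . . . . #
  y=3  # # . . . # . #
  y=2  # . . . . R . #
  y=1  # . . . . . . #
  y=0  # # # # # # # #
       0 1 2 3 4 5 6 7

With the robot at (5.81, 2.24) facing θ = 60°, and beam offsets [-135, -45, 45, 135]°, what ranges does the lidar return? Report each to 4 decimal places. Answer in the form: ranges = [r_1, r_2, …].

ranges = [1.2837, 1.2320, 0.7868, 4.7910]

beam 1: φ=-135°, α=285°
  cosα=0.2588 sinα=-0.9659 | (5,2) | tMaxX 0.7341 tMaxY 0.2485 | tΔX 3.8637 tΔY 1.0353
    t=0.2485 [y] (5,1)
    t=0.7341 [x] (6,1)
    t=1.2837 [y] (6,0) — stop
  → r_1 = 1.2837
beam 2: φ=-45°, α=15°
  cosα=0.9659 sinα=0.2588 | (5,2) | tMaxX 0.1967 tMaxY 2.9364 | tΔX 1.0353 tΔY 3.8637
    t=0.1967 [x] (6,2)
    t=1.2320 [x] (7,2) — stop
  → r_2 = 1.2320
beam 3: φ=45°, α=105°
  cosα=-0.2588 sinα=0.9659 | (5,2) | tMaxX 3.1296 tMaxY 0.7868 | tΔX 3.8637 tΔY 1.0353
    t=0.7868 [y] (5,3) — stop
  → r_3 = 0.7868
beam 4: φ=135°, α=195°
  cosα=-0.9659 sinα=-0.2588 | (5,2) | tMaxX 0.8386 tMaxY 0.9273 | tΔX 1.0353 tΔY 3.8637
    t=0.8386 [x] (4,2)
    t=0.9273 [y] (4,1)
    t=1.8738 [x] (3,1)
    t=2.9091 [x] (2,1)
    t=3.9444 [x] (1,1)
    t=4.7910 [y] (1,0) — stop
  → r_4 = 4.7910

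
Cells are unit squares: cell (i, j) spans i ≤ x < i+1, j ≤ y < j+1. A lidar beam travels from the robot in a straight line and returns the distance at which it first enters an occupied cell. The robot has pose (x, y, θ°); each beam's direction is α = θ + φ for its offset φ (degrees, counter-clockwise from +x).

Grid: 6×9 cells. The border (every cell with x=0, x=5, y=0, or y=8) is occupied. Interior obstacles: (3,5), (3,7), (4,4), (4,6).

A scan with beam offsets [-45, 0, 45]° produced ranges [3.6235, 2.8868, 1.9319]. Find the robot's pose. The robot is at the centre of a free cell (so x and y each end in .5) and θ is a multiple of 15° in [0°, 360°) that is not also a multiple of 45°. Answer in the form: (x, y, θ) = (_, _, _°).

(x, y, θ) = (4.5, 3.5, 240°)

Enumerate (i+0.5, j+0.5, θ) over the 24 free cells and 16 admissible headings. For each, cast all 3 beams and compare to the given ranges.
  (1.5, 7.5, 345°): beam 1 = 7.0000 ≠ 3.6235 ✗
  (1.5, 7.5, 75°): beam 1 = 1.0000 ≠ 3.6235 ✗
  (1.5, 7.5, 15°): beam 1 = 2.8868 ≠ 3.6235 ✗
  (4.5, 7.5, 75°): beam 1 = 0.5774 ≠ 3.6235 ✗
  …
  (4.5, 3.5, 240°): r_1=3.6235, r_2=2.8868, r_3=1.9319 — all match ✓
Only this pose fits every beam.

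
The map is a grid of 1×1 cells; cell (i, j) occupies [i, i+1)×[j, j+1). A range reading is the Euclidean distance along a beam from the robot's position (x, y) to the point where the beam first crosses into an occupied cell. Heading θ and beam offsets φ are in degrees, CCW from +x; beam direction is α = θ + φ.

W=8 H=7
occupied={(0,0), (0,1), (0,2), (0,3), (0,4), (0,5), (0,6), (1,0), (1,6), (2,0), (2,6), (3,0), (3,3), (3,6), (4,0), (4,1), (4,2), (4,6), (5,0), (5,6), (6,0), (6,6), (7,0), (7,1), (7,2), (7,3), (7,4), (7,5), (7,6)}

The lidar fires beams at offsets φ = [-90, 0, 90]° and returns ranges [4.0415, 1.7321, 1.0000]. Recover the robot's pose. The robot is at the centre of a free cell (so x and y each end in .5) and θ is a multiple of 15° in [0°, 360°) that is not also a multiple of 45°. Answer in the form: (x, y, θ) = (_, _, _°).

Candidates: 27 free-cell centres × 16 headings = 432 poses. Raycast each; keep the one whose scan matches to 4 dp.
  (6.5, 4.5, 165°): beam 1 = 1.5529 ≠ 4.0415 ✗
  (6.5, 1.5, 345°): beam 1 = 0.5176 ≠ 4.0415 ✗
  (6.5, 1.5, 165°): beam 1 = 1.9319 ≠ 4.0415 ✗
  (4.5, 3.5, 210°): beam 1 = 2.8868 ≠ 4.0415 ✗
  (2.5, 2.5, 120°): beam 1 = 1.0000 ≠ 4.0415 ✗
  …
  (6.5, 2.5, 210°): r_1=4.0415, r_2=1.7321, r_3=1.0000 — all match ✓
Only this pose fits every beam.

(x, y, θ) = (6.5, 2.5, 210°)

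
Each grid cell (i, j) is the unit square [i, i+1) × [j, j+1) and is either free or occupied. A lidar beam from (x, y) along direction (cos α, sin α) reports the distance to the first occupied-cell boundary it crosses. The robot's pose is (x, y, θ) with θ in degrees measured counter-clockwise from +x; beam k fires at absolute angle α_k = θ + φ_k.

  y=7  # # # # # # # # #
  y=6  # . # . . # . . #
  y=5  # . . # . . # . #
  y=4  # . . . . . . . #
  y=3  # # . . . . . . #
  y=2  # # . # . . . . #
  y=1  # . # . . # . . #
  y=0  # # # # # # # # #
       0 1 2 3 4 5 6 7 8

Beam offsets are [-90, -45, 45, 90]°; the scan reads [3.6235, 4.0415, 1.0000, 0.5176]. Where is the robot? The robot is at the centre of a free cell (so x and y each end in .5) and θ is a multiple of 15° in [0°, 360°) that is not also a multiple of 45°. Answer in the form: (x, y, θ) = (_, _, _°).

The pose lattice has 33·16 = 528 candidates. Test each by forward raycasting.
  (3.5, 1.5, 285°): beam 1 = 0.5176 ≠ 3.6235 ✗
  (7.5, 4.5, 345°): beam 2 = 1.0000 ≠ 4.0415 ✗
  (1.5, 4.5, 285°): beam 1 = 0.5176 ≠ 3.6235 ✗
  (3.5, 3.5, 30°): beam 1 = 0.5774 ≠ 3.6235 ✗
  …
  (7.5, 4.5, 255°): r_1=3.6235, r_2=4.0415, r_3=1.0000, r_4=0.5176 — all match ✓
Only this pose fits every beam.

(x, y, θ) = (7.5, 4.5, 255°)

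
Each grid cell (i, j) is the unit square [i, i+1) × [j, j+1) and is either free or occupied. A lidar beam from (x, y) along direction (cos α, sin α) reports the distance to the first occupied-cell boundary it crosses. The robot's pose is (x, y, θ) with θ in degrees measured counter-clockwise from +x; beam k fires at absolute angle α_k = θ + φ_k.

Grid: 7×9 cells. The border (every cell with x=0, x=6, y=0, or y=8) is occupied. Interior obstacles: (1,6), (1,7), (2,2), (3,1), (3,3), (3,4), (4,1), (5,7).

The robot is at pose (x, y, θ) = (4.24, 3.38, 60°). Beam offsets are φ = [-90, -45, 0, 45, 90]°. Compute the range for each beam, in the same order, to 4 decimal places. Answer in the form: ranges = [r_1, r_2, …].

beam 1: φ=-90°, α=330°
  d=(0.8660,-0.5000)  start (4,3)  tX=0.8776 tY=0.7600  stride 1/|dx|=1.1547 1/|dy|=2.0000
    cross y-line → (4,2), t=0.7600
    cross x-line → (5,2), t=0.8776
    cross x-line → (6,2), t=2.0323 (wall)
  → r_1 = 2.0323
beam 2: φ=-45°, α=15°
  d=(0.9659,0.2588)  start (4,3)  tX=0.7868 tY=2.3955  stride 1/|dx|=1.0353 1/|dy|=3.8637
    cross x-line → (5,3), t=0.7868
    cross x-line → (6,3), t=1.8221 (wall)
  → r_2 = 1.8221
beam 3: φ=0°, α=60°
  d=(0.5000,0.8660)  start (4,3)  tX=1.5200 tY=0.7159  stride 1/|dx|=2.0000 1/|dy|=1.1547
    cross y-line → (4,4), t=0.7159
    cross x-line → (5,4), t=1.5200
    cross y-line → (5,5), t=1.8706
    cross y-line → (5,6), t=3.0253
    cross x-line → (6,6), t=3.5200 (wall)
  → r_3 = 3.5200
beam 4: φ=45°, α=105°
  d=(-0.2588,0.9659)  start (4,3)  tX=0.9273 tY=0.6419  stride 1/|dx|=3.8637 1/|dy|=1.0353
    cross y-line → (4,4), t=0.6419
    cross x-line → (3,4), t=0.9273 (wall)
  → r_4 = 0.9273
beam 5: φ=90°, α=150°
  d=(-0.8660,0.5000)  start (4,3)  tX=0.2771 tY=1.2400  stride 1/|dx|=1.1547 1/|dy|=2.0000
    cross x-line → (3,3), t=0.2771 (wall)
  → r_5 = 0.2771

ranges = [2.0323, 1.8221, 3.5200, 0.9273, 0.2771]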